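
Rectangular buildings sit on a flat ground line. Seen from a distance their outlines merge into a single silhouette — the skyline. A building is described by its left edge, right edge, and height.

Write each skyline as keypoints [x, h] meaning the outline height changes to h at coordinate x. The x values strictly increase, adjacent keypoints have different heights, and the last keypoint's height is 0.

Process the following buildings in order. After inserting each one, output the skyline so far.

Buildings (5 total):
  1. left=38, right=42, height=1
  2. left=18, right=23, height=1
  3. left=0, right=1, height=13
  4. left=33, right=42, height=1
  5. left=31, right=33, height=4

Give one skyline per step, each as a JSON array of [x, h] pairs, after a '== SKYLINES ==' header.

== SKYLINES ==
[[38,1],[42,0]]
[[18,1],[23,0],[38,1],[42,0]]
[[0,13],[1,0],[18,1],[23,0],[38,1],[42,0]]
[[0,13],[1,0],[18,1],[23,0],[33,1],[42,0]]
[[0,13],[1,0],[18,1],[23,0],[31,4],[33,1],[42,0]]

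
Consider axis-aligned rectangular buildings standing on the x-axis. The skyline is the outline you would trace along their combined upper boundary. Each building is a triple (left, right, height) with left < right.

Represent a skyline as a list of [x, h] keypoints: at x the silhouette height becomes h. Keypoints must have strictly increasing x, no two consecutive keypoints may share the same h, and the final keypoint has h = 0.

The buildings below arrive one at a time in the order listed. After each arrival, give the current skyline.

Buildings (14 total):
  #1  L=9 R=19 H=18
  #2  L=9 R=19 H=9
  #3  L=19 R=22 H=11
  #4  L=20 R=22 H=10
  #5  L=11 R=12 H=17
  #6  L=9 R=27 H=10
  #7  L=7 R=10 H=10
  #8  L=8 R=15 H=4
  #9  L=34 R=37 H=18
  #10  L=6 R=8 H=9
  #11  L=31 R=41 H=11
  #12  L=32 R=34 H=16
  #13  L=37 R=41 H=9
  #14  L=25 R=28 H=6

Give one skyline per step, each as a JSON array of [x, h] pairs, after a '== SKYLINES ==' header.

== SKYLINES ==
[[9,18],[19,0]]
[[9,18],[19,0]]
[[9,18],[19,11],[22,0]]
[[9,18],[19,11],[22,0]]
[[9,18],[19,11],[22,0]]
[[9,18],[19,11],[22,10],[27,0]]
[[7,10],[9,18],[19,11],[22,10],[27,0]]
[[7,10],[9,18],[19,11],[22,10],[27,0]]
[[7,10],[9,18],[19,11],[22,10],[27,0],[34,18],[37,0]]
[[6,9],[7,10],[9,18],[19,11],[22,10],[27,0],[34,18],[37,0]]
[[6,9],[7,10],[9,18],[19,11],[22,10],[27,0],[31,11],[34,18],[37,11],[41,0]]
[[6,9],[7,10],[9,18],[19,11],[22,10],[27,0],[31,11],[32,16],[34,18],[37,11],[41,0]]
[[6,9],[7,10],[9,18],[19,11],[22,10],[27,0],[31,11],[32,16],[34,18],[37,11],[41,0]]
[[6,9],[7,10],[9,18],[19,11],[22,10],[27,6],[28,0],[31,11],[32,16],[34,18],[37,11],[41,0]]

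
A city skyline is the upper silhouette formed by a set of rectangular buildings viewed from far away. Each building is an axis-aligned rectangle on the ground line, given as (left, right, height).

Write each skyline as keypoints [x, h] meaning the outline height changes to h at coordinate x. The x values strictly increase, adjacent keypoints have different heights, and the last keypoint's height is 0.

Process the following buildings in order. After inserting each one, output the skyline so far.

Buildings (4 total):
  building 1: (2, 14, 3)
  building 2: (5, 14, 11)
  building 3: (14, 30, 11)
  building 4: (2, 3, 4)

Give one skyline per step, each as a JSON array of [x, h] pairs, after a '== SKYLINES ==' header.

== SKYLINES ==
[[2,3],[14,0]]
[[2,3],[5,11],[14,0]]
[[2,3],[5,11],[30,0]]
[[2,4],[3,3],[5,11],[30,0]]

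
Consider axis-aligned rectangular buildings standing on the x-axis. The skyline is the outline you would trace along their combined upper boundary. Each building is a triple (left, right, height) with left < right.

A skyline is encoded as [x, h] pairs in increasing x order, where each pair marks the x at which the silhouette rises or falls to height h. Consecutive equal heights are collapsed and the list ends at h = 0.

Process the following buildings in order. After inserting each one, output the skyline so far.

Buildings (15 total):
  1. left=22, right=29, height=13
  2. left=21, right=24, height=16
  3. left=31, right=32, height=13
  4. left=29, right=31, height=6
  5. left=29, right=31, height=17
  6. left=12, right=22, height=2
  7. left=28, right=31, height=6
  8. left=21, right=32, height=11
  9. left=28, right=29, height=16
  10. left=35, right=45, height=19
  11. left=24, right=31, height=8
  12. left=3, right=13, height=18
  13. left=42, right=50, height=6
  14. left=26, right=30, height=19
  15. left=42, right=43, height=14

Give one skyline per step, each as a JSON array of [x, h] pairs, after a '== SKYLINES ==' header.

== SKYLINES ==
[[22,13],[29,0]]
[[21,16],[24,13],[29,0]]
[[21,16],[24,13],[29,0],[31,13],[32,0]]
[[21,16],[24,13],[29,6],[31,13],[32,0]]
[[21,16],[24,13],[29,17],[31,13],[32,0]]
[[12,2],[21,16],[24,13],[29,17],[31,13],[32,0]]
[[12,2],[21,16],[24,13],[29,17],[31,13],[32,0]]
[[12,2],[21,16],[24,13],[29,17],[31,13],[32,0]]
[[12,2],[21,16],[24,13],[28,16],[29,17],[31,13],[32,0]]
[[12,2],[21,16],[24,13],[28,16],[29,17],[31,13],[32,0],[35,19],[45,0]]
[[12,2],[21,16],[24,13],[28,16],[29,17],[31,13],[32,0],[35,19],[45,0]]
[[3,18],[13,2],[21,16],[24,13],[28,16],[29,17],[31,13],[32,0],[35,19],[45,0]]
[[3,18],[13,2],[21,16],[24,13],[28,16],[29,17],[31,13],[32,0],[35,19],[45,6],[50,0]]
[[3,18],[13,2],[21,16],[24,13],[26,19],[30,17],[31,13],[32,0],[35,19],[45,6],[50,0]]
[[3,18],[13,2],[21,16],[24,13],[26,19],[30,17],[31,13],[32,0],[35,19],[45,6],[50,0]]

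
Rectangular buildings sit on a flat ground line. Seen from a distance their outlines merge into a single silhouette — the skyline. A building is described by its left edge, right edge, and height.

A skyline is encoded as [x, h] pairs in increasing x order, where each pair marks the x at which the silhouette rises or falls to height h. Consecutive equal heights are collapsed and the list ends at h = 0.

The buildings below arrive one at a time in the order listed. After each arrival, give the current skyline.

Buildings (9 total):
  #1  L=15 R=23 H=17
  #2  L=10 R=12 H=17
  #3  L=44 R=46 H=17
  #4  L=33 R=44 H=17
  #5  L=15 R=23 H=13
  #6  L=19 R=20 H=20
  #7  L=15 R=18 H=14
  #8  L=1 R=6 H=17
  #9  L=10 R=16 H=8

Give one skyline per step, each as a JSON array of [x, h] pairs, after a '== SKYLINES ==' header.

== SKYLINES ==
[[15,17],[23,0]]
[[10,17],[12,0],[15,17],[23,0]]
[[10,17],[12,0],[15,17],[23,0],[44,17],[46,0]]
[[10,17],[12,0],[15,17],[23,0],[33,17],[46,0]]
[[10,17],[12,0],[15,17],[23,0],[33,17],[46,0]]
[[10,17],[12,0],[15,17],[19,20],[20,17],[23,0],[33,17],[46,0]]
[[10,17],[12,0],[15,17],[19,20],[20,17],[23,0],[33,17],[46,0]]
[[1,17],[6,0],[10,17],[12,0],[15,17],[19,20],[20,17],[23,0],[33,17],[46,0]]
[[1,17],[6,0],[10,17],[12,8],[15,17],[19,20],[20,17],[23,0],[33,17],[46,0]]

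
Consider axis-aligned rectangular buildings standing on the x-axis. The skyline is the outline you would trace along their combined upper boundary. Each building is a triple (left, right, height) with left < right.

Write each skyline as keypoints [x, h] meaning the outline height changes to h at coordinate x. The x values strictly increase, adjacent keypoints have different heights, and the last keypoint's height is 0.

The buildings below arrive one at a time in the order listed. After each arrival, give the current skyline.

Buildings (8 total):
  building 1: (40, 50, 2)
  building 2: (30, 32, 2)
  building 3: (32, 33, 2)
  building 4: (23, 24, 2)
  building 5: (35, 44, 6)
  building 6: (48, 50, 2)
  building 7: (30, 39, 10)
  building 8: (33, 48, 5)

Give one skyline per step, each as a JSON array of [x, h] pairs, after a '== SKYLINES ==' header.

== SKYLINES ==
[[40,2],[50,0]]
[[30,2],[32,0],[40,2],[50,0]]
[[30,2],[33,0],[40,2],[50,0]]
[[23,2],[24,0],[30,2],[33,0],[40,2],[50,0]]
[[23,2],[24,0],[30,2],[33,0],[35,6],[44,2],[50,0]]
[[23,2],[24,0],[30,2],[33,0],[35,6],[44,2],[50,0]]
[[23,2],[24,0],[30,10],[39,6],[44,2],[50,0]]
[[23,2],[24,0],[30,10],[39,6],[44,5],[48,2],[50,0]]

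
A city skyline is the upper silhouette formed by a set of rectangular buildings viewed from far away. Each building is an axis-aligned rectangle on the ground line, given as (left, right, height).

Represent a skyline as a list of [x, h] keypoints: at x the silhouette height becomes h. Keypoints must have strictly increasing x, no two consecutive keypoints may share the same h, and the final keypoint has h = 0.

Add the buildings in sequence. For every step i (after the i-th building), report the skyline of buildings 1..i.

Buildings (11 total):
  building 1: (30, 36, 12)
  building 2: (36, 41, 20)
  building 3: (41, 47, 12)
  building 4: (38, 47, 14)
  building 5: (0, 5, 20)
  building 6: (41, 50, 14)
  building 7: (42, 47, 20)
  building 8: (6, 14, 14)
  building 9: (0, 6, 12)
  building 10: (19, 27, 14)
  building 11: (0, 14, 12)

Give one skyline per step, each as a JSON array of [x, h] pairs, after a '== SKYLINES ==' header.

== SKYLINES ==
[[30,12],[36,0]]
[[30,12],[36,20],[41,0]]
[[30,12],[36,20],[41,12],[47,0]]
[[30,12],[36,20],[41,14],[47,0]]
[[0,20],[5,0],[30,12],[36,20],[41,14],[47,0]]
[[0,20],[5,0],[30,12],[36,20],[41,14],[50,0]]
[[0,20],[5,0],[30,12],[36,20],[41,14],[42,20],[47,14],[50,0]]
[[0,20],[5,0],[6,14],[14,0],[30,12],[36,20],[41,14],[42,20],[47,14],[50,0]]
[[0,20],[5,12],[6,14],[14,0],[30,12],[36,20],[41,14],[42,20],[47,14],[50,0]]
[[0,20],[5,12],[6,14],[14,0],[19,14],[27,0],[30,12],[36,20],[41,14],[42,20],[47,14],[50,0]]
[[0,20],[5,12],[6,14],[14,0],[19,14],[27,0],[30,12],[36,20],[41,14],[42,20],[47,14],[50,0]]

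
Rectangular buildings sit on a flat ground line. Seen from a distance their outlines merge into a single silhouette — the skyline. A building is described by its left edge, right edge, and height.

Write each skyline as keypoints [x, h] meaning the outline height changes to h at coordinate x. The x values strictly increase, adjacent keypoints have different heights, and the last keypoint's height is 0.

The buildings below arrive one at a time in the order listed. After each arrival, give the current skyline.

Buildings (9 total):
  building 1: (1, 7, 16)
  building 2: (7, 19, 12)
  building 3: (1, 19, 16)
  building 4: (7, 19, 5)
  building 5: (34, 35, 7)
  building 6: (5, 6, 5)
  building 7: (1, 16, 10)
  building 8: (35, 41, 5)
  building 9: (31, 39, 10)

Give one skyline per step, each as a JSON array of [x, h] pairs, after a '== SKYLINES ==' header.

== SKYLINES ==
[[1,16],[7,0]]
[[1,16],[7,12],[19,0]]
[[1,16],[19,0]]
[[1,16],[19,0]]
[[1,16],[19,0],[34,7],[35,0]]
[[1,16],[19,0],[34,7],[35,0]]
[[1,16],[19,0],[34,7],[35,0]]
[[1,16],[19,0],[34,7],[35,5],[41,0]]
[[1,16],[19,0],[31,10],[39,5],[41,0]]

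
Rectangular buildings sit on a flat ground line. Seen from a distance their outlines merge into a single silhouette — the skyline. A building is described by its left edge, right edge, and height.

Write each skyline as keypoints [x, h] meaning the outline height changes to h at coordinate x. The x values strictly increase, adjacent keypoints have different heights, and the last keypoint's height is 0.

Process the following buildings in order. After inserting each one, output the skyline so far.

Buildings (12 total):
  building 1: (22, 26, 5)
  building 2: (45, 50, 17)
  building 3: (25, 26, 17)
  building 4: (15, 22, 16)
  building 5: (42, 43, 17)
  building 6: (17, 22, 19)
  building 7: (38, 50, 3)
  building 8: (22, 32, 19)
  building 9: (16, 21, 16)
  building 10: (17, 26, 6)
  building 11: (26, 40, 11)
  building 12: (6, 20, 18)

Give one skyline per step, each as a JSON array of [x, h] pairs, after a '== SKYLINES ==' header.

== SKYLINES ==
[[22,5],[26,0]]
[[22,5],[26,0],[45,17],[50,0]]
[[22,5],[25,17],[26,0],[45,17],[50,0]]
[[15,16],[22,5],[25,17],[26,0],[45,17],[50,0]]
[[15,16],[22,5],[25,17],[26,0],[42,17],[43,0],[45,17],[50,0]]
[[15,16],[17,19],[22,5],[25,17],[26,0],[42,17],[43,0],[45,17],[50,0]]
[[15,16],[17,19],[22,5],[25,17],[26,0],[38,3],[42,17],[43,3],[45,17],[50,0]]
[[15,16],[17,19],[32,0],[38,3],[42,17],[43,3],[45,17],[50,0]]
[[15,16],[17,19],[32,0],[38,3],[42,17],[43,3],[45,17],[50,0]]
[[15,16],[17,19],[32,0],[38,3],[42,17],[43,3],[45,17],[50,0]]
[[15,16],[17,19],[32,11],[40,3],[42,17],[43,3],[45,17],[50,0]]
[[6,18],[17,19],[32,11],[40,3],[42,17],[43,3],[45,17],[50,0]]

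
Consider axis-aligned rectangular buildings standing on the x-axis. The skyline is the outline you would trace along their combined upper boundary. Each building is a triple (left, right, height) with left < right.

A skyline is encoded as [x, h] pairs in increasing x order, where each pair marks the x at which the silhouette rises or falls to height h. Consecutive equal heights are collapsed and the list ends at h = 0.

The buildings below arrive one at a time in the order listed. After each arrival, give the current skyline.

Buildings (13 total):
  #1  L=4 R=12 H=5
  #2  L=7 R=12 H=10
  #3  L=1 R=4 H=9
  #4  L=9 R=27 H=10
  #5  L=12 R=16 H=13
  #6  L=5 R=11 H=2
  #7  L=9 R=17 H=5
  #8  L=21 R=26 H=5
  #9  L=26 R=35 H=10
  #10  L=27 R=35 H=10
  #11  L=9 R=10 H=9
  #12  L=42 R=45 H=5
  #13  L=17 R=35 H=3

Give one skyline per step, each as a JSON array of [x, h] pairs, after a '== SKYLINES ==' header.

== SKYLINES ==
[[4,5],[12,0]]
[[4,5],[7,10],[12,0]]
[[1,9],[4,5],[7,10],[12,0]]
[[1,9],[4,5],[7,10],[27,0]]
[[1,9],[4,5],[7,10],[12,13],[16,10],[27,0]]
[[1,9],[4,5],[7,10],[12,13],[16,10],[27,0]]
[[1,9],[4,5],[7,10],[12,13],[16,10],[27,0]]
[[1,9],[4,5],[7,10],[12,13],[16,10],[27,0]]
[[1,9],[4,5],[7,10],[12,13],[16,10],[35,0]]
[[1,9],[4,5],[7,10],[12,13],[16,10],[35,0]]
[[1,9],[4,5],[7,10],[12,13],[16,10],[35,0]]
[[1,9],[4,5],[7,10],[12,13],[16,10],[35,0],[42,5],[45,0]]
[[1,9],[4,5],[7,10],[12,13],[16,10],[35,0],[42,5],[45,0]]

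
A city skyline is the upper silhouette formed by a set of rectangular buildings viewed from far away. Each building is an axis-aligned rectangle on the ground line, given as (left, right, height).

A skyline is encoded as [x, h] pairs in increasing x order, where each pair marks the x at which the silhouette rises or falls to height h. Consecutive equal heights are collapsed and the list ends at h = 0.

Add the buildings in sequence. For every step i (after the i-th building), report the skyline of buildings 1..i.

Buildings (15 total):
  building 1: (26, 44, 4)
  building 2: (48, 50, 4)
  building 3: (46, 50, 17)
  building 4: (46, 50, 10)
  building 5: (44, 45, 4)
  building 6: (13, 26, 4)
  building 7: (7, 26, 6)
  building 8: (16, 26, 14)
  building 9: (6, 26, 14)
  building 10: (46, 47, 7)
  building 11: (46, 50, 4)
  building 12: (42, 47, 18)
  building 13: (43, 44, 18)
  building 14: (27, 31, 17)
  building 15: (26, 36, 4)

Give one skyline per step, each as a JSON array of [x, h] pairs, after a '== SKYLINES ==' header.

== SKYLINES ==
[[26,4],[44,0]]
[[26,4],[44,0],[48,4],[50,0]]
[[26,4],[44,0],[46,17],[50,0]]
[[26,4],[44,0],[46,17],[50,0]]
[[26,4],[45,0],[46,17],[50,0]]
[[13,4],[45,0],[46,17],[50,0]]
[[7,6],[26,4],[45,0],[46,17],[50,0]]
[[7,6],[16,14],[26,4],[45,0],[46,17],[50,0]]
[[6,14],[26,4],[45,0],[46,17],[50,0]]
[[6,14],[26,4],[45,0],[46,17],[50,0]]
[[6,14],[26,4],[45,0],[46,17],[50,0]]
[[6,14],[26,4],[42,18],[47,17],[50,0]]
[[6,14],[26,4],[42,18],[47,17],[50,0]]
[[6,14],[26,4],[27,17],[31,4],[42,18],[47,17],[50,0]]
[[6,14],[26,4],[27,17],[31,4],[42,18],[47,17],[50,0]]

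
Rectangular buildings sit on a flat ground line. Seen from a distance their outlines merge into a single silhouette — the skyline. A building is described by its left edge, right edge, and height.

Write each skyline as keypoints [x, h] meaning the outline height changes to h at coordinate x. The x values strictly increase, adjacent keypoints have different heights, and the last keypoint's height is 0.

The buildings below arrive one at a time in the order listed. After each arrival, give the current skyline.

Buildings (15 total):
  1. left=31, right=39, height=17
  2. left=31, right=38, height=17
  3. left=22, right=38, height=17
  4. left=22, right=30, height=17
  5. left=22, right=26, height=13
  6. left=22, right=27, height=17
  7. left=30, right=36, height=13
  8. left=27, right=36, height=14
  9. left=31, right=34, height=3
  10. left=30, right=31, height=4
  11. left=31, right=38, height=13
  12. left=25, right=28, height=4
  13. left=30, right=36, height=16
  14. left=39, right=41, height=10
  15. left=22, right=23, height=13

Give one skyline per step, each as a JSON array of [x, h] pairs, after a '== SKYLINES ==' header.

== SKYLINES ==
[[31,17],[39,0]]
[[31,17],[39,0]]
[[22,17],[39,0]]
[[22,17],[39,0]]
[[22,17],[39,0]]
[[22,17],[39,0]]
[[22,17],[39,0]]
[[22,17],[39,0]]
[[22,17],[39,0]]
[[22,17],[39,0]]
[[22,17],[39,0]]
[[22,17],[39,0]]
[[22,17],[39,0]]
[[22,17],[39,10],[41,0]]
[[22,17],[39,10],[41,0]]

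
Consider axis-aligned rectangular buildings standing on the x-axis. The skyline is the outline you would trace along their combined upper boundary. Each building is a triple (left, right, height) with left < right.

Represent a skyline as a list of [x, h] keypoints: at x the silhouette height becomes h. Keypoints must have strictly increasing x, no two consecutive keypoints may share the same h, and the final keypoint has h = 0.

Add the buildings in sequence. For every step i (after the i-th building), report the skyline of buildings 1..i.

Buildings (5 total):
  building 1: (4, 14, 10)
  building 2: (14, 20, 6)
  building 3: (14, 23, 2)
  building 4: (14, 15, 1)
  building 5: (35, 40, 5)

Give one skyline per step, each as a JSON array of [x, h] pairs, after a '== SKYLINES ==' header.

== SKYLINES ==
[[4,10],[14,0]]
[[4,10],[14,6],[20,0]]
[[4,10],[14,6],[20,2],[23,0]]
[[4,10],[14,6],[20,2],[23,0]]
[[4,10],[14,6],[20,2],[23,0],[35,5],[40,0]]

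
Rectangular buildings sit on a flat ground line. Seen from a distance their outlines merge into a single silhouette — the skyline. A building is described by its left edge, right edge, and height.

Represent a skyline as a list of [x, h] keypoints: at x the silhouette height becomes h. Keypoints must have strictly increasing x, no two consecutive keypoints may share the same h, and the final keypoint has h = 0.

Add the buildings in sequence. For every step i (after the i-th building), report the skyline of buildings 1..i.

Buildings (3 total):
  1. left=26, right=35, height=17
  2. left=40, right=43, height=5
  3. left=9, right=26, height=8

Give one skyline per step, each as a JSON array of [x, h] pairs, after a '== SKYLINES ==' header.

== SKYLINES ==
[[26,17],[35,0]]
[[26,17],[35,0],[40,5],[43,0]]
[[9,8],[26,17],[35,0],[40,5],[43,0]]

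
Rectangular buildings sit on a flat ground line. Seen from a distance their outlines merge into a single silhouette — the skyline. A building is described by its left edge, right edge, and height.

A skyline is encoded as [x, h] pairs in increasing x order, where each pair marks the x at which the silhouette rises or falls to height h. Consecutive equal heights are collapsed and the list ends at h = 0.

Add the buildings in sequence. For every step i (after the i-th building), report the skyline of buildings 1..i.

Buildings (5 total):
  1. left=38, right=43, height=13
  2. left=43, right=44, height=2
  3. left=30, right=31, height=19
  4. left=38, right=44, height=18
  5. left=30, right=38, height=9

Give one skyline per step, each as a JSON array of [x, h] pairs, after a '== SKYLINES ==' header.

== SKYLINES ==
[[38,13],[43,0]]
[[38,13],[43,2],[44,0]]
[[30,19],[31,0],[38,13],[43,2],[44,0]]
[[30,19],[31,0],[38,18],[44,0]]
[[30,19],[31,9],[38,18],[44,0]]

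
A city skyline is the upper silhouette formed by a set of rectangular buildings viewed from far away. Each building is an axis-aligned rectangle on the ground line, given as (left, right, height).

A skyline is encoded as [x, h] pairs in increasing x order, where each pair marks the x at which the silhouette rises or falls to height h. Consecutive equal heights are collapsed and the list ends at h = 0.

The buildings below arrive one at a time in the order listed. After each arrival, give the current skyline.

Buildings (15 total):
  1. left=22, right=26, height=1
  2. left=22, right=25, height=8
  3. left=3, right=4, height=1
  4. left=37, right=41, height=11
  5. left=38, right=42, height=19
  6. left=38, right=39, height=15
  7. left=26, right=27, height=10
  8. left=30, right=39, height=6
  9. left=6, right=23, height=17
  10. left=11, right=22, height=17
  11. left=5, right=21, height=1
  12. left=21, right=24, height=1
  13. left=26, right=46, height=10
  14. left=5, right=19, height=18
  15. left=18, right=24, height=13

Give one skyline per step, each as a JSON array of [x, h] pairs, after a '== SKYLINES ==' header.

== SKYLINES ==
[[22,1],[26,0]]
[[22,8],[25,1],[26,0]]
[[3,1],[4,0],[22,8],[25,1],[26,0]]
[[3,1],[4,0],[22,8],[25,1],[26,0],[37,11],[41,0]]
[[3,1],[4,0],[22,8],[25,1],[26,0],[37,11],[38,19],[42,0]]
[[3,1],[4,0],[22,8],[25,1],[26,0],[37,11],[38,19],[42,0]]
[[3,1],[4,0],[22,8],[25,1],[26,10],[27,0],[37,11],[38,19],[42,0]]
[[3,1],[4,0],[22,8],[25,1],[26,10],[27,0],[30,6],[37,11],[38,19],[42,0]]
[[3,1],[4,0],[6,17],[23,8],[25,1],[26,10],[27,0],[30,6],[37,11],[38,19],[42,0]]
[[3,1],[4,0],[6,17],[23,8],[25,1],[26,10],[27,0],[30,6],[37,11],[38,19],[42,0]]
[[3,1],[4,0],[5,1],[6,17],[23,8],[25,1],[26,10],[27,0],[30,6],[37,11],[38,19],[42,0]]
[[3,1],[4,0],[5,1],[6,17],[23,8],[25,1],[26,10],[27,0],[30,6],[37,11],[38,19],[42,0]]
[[3,1],[4,0],[5,1],[6,17],[23,8],[25,1],[26,10],[37,11],[38,19],[42,10],[46,0]]
[[3,1],[4,0],[5,18],[19,17],[23,8],[25,1],[26,10],[37,11],[38,19],[42,10],[46,0]]
[[3,1],[4,0],[5,18],[19,17],[23,13],[24,8],[25,1],[26,10],[37,11],[38,19],[42,10],[46,0]]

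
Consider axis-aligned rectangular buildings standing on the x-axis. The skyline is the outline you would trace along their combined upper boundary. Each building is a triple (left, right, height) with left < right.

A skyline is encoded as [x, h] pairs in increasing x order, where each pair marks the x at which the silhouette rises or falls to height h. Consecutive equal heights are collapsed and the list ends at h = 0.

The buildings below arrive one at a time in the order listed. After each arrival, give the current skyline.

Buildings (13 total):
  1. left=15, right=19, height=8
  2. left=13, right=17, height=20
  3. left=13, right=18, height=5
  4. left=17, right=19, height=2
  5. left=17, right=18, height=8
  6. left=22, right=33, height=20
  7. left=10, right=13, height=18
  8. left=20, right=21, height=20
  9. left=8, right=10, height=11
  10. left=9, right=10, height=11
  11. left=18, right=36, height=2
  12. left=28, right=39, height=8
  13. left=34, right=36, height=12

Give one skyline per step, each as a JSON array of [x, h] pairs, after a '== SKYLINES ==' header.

== SKYLINES ==
[[15,8],[19,0]]
[[13,20],[17,8],[19,0]]
[[13,20],[17,8],[19,0]]
[[13,20],[17,8],[19,0]]
[[13,20],[17,8],[19,0]]
[[13,20],[17,8],[19,0],[22,20],[33,0]]
[[10,18],[13,20],[17,8],[19,0],[22,20],[33,0]]
[[10,18],[13,20],[17,8],[19,0],[20,20],[21,0],[22,20],[33,0]]
[[8,11],[10,18],[13,20],[17,8],[19,0],[20,20],[21,0],[22,20],[33,0]]
[[8,11],[10,18],[13,20],[17,8],[19,0],[20,20],[21,0],[22,20],[33,0]]
[[8,11],[10,18],[13,20],[17,8],[19,2],[20,20],[21,2],[22,20],[33,2],[36,0]]
[[8,11],[10,18],[13,20],[17,8],[19,2],[20,20],[21,2],[22,20],[33,8],[39,0]]
[[8,11],[10,18],[13,20],[17,8],[19,2],[20,20],[21,2],[22,20],[33,8],[34,12],[36,8],[39,0]]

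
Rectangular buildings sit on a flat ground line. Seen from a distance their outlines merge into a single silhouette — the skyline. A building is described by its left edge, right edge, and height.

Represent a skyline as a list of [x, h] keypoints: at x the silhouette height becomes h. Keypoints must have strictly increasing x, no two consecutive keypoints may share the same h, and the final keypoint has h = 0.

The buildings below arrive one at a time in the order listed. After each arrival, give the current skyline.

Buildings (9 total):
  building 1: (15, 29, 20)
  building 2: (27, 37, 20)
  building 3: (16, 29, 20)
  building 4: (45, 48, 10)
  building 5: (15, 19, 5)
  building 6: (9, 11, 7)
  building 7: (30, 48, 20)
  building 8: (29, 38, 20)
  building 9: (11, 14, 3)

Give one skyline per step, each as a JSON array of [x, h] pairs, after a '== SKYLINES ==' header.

== SKYLINES ==
[[15,20],[29,0]]
[[15,20],[37,0]]
[[15,20],[37,0]]
[[15,20],[37,0],[45,10],[48,0]]
[[15,20],[37,0],[45,10],[48,0]]
[[9,7],[11,0],[15,20],[37,0],[45,10],[48,0]]
[[9,7],[11,0],[15,20],[48,0]]
[[9,7],[11,0],[15,20],[48,0]]
[[9,7],[11,3],[14,0],[15,20],[48,0]]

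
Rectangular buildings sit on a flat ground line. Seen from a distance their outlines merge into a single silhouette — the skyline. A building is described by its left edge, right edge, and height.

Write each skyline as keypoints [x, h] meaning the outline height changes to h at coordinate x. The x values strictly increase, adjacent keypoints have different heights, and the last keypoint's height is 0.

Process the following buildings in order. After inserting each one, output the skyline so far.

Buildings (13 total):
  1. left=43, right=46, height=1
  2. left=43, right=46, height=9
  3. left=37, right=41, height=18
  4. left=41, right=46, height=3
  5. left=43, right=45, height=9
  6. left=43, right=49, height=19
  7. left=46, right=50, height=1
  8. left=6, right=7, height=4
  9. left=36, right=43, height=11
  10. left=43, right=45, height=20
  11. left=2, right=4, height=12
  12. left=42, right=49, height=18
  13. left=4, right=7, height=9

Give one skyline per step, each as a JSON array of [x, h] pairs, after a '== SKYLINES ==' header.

== SKYLINES ==
[[43,1],[46,0]]
[[43,9],[46,0]]
[[37,18],[41,0],[43,9],[46,0]]
[[37,18],[41,3],[43,9],[46,0]]
[[37,18],[41,3],[43,9],[46,0]]
[[37,18],[41,3],[43,19],[49,0]]
[[37,18],[41,3],[43,19],[49,1],[50,0]]
[[6,4],[7,0],[37,18],[41,3],[43,19],[49,1],[50,0]]
[[6,4],[7,0],[36,11],[37,18],[41,11],[43,19],[49,1],[50,0]]
[[6,4],[7,0],[36,11],[37,18],[41,11],[43,20],[45,19],[49,1],[50,0]]
[[2,12],[4,0],[6,4],[7,0],[36,11],[37,18],[41,11],[43,20],[45,19],[49,1],[50,0]]
[[2,12],[4,0],[6,4],[7,0],[36,11],[37,18],[41,11],[42,18],[43,20],[45,19],[49,1],[50,0]]
[[2,12],[4,9],[7,0],[36,11],[37,18],[41,11],[42,18],[43,20],[45,19],[49,1],[50,0]]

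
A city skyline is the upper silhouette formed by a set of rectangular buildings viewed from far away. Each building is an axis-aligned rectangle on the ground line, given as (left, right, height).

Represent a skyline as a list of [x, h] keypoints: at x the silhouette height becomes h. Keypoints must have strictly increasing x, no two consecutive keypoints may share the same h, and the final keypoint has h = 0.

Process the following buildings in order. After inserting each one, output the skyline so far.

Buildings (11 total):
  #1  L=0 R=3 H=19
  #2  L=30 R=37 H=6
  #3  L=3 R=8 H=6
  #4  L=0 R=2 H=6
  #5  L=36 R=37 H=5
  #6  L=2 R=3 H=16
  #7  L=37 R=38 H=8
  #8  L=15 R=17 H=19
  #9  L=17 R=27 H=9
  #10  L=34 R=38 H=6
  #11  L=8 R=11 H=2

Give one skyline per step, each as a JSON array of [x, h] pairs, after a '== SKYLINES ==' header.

== SKYLINES ==
[[0,19],[3,0]]
[[0,19],[3,0],[30,6],[37,0]]
[[0,19],[3,6],[8,0],[30,6],[37,0]]
[[0,19],[3,6],[8,0],[30,6],[37,0]]
[[0,19],[3,6],[8,0],[30,6],[37,0]]
[[0,19],[3,6],[8,0],[30,6],[37,0]]
[[0,19],[3,6],[8,0],[30,6],[37,8],[38,0]]
[[0,19],[3,6],[8,0],[15,19],[17,0],[30,6],[37,8],[38,0]]
[[0,19],[3,6],[8,0],[15,19],[17,9],[27,0],[30,6],[37,8],[38,0]]
[[0,19],[3,6],[8,0],[15,19],[17,9],[27,0],[30,6],[37,8],[38,0]]
[[0,19],[3,6],[8,2],[11,0],[15,19],[17,9],[27,0],[30,6],[37,8],[38,0]]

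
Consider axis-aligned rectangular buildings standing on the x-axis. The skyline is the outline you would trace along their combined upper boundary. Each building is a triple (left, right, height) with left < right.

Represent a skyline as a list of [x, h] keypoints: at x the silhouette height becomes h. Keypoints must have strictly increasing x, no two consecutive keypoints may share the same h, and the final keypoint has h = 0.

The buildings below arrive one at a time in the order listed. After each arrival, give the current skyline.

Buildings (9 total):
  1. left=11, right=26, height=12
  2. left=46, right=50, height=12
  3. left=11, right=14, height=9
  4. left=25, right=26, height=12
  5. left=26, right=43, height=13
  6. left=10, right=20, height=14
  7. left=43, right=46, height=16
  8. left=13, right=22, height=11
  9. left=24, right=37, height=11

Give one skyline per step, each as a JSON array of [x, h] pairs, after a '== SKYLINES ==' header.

== SKYLINES ==
[[11,12],[26,0]]
[[11,12],[26,0],[46,12],[50,0]]
[[11,12],[26,0],[46,12],[50,0]]
[[11,12],[26,0],[46,12],[50,0]]
[[11,12],[26,13],[43,0],[46,12],[50,0]]
[[10,14],[20,12],[26,13],[43,0],[46,12],[50,0]]
[[10,14],[20,12],[26,13],[43,16],[46,12],[50,0]]
[[10,14],[20,12],[26,13],[43,16],[46,12],[50,0]]
[[10,14],[20,12],[26,13],[43,16],[46,12],[50,0]]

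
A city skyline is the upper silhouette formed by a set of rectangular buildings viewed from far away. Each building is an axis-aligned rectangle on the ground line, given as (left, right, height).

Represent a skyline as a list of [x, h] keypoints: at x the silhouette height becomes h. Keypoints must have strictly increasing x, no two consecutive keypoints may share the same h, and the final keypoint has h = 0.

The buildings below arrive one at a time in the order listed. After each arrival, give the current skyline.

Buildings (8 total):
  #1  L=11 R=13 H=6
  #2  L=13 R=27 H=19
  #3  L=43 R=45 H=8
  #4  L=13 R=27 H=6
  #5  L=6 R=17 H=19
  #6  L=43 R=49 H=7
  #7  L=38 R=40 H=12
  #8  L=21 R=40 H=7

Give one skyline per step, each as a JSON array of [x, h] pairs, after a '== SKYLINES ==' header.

== SKYLINES ==
[[11,6],[13,0]]
[[11,6],[13,19],[27,0]]
[[11,6],[13,19],[27,0],[43,8],[45,0]]
[[11,6],[13,19],[27,0],[43,8],[45,0]]
[[6,19],[27,0],[43,8],[45,0]]
[[6,19],[27,0],[43,8],[45,7],[49,0]]
[[6,19],[27,0],[38,12],[40,0],[43,8],[45,7],[49,0]]
[[6,19],[27,7],[38,12],[40,0],[43,8],[45,7],[49,0]]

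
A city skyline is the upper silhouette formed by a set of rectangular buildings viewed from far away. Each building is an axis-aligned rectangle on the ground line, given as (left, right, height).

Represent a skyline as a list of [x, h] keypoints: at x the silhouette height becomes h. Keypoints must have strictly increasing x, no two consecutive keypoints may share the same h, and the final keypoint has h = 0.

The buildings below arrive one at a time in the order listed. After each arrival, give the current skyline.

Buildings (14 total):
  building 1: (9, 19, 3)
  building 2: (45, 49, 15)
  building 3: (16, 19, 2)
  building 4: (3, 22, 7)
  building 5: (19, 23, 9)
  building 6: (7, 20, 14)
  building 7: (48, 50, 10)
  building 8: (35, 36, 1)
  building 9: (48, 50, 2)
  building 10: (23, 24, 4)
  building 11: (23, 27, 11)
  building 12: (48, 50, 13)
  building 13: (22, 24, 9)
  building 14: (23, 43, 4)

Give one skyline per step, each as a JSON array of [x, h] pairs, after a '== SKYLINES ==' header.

== SKYLINES ==
[[9,3],[19,0]]
[[9,3],[19,0],[45,15],[49,0]]
[[9,3],[19,0],[45,15],[49,0]]
[[3,7],[22,0],[45,15],[49,0]]
[[3,7],[19,9],[23,0],[45,15],[49,0]]
[[3,7],[7,14],[20,9],[23,0],[45,15],[49,0]]
[[3,7],[7,14],[20,9],[23,0],[45,15],[49,10],[50,0]]
[[3,7],[7,14],[20,9],[23,0],[35,1],[36,0],[45,15],[49,10],[50,0]]
[[3,7],[7,14],[20,9],[23,0],[35,1],[36,0],[45,15],[49,10],[50,0]]
[[3,7],[7,14],[20,9],[23,4],[24,0],[35,1],[36,0],[45,15],[49,10],[50,0]]
[[3,7],[7,14],[20,9],[23,11],[27,0],[35,1],[36,0],[45,15],[49,10],[50,0]]
[[3,7],[7,14],[20,9],[23,11],[27,0],[35,1],[36,0],[45,15],[49,13],[50,0]]
[[3,7],[7,14],[20,9],[23,11],[27,0],[35,1],[36,0],[45,15],[49,13],[50,0]]
[[3,7],[7,14],[20,9],[23,11],[27,4],[43,0],[45,15],[49,13],[50,0]]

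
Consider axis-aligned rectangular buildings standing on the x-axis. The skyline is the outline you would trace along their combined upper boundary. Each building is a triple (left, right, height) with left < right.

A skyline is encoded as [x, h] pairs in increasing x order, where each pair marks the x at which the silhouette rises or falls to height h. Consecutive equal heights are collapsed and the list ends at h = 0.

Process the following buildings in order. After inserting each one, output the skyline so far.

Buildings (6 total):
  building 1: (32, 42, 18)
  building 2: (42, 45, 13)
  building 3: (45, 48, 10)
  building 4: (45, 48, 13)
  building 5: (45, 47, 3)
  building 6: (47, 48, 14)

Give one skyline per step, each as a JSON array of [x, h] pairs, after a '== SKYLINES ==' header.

== SKYLINES ==
[[32,18],[42,0]]
[[32,18],[42,13],[45,0]]
[[32,18],[42,13],[45,10],[48,0]]
[[32,18],[42,13],[48,0]]
[[32,18],[42,13],[48,0]]
[[32,18],[42,13],[47,14],[48,0]]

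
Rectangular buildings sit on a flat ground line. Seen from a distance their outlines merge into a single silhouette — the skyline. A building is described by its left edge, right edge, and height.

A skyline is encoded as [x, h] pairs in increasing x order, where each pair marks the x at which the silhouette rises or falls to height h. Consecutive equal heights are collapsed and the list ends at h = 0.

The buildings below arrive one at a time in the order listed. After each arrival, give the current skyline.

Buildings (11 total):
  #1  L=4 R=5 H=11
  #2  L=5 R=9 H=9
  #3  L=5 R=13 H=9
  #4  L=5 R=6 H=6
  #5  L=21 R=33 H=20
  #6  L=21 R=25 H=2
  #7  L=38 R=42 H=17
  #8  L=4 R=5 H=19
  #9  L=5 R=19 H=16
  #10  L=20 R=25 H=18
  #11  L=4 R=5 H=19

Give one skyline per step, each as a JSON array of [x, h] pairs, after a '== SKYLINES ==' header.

== SKYLINES ==
[[4,11],[5,0]]
[[4,11],[5,9],[9,0]]
[[4,11],[5,9],[13,0]]
[[4,11],[5,9],[13,0]]
[[4,11],[5,9],[13,0],[21,20],[33,0]]
[[4,11],[5,9],[13,0],[21,20],[33,0]]
[[4,11],[5,9],[13,0],[21,20],[33,0],[38,17],[42,0]]
[[4,19],[5,9],[13,0],[21,20],[33,0],[38,17],[42,0]]
[[4,19],[5,16],[19,0],[21,20],[33,0],[38,17],[42,0]]
[[4,19],[5,16],[19,0],[20,18],[21,20],[33,0],[38,17],[42,0]]
[[4,19],[5,16],[19,0],[20,18],[21,20],[33,0],[38,17],[42,0]]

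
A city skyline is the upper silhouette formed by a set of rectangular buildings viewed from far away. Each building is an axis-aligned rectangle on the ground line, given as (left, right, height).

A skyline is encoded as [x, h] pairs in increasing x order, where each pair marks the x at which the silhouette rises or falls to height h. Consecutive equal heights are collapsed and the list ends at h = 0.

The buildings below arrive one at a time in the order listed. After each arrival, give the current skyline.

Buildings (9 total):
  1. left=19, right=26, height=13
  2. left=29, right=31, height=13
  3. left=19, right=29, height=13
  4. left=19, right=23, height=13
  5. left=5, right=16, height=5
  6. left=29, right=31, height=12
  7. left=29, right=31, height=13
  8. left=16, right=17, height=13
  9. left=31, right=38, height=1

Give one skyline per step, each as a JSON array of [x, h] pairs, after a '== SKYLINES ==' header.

== SKYLINES ==
[[19,13],[26,0]]
[[19,13],[26,0],[29,13],[31,0]]
[[19,13],[31,0]]
[[19,13],[31,0]]
[[5,5],[16,0],[19,13],[31,0]]
[[5,5],[16,0],[19,13],[31,0]]
[[5,5],[16,0],[19,13],[31,0]]
[[5,5],[16,13],[17,0],[19,13],[31,0]]
[[5,5],[16,13],[17,0],[19,13],[31,1],[38,0]]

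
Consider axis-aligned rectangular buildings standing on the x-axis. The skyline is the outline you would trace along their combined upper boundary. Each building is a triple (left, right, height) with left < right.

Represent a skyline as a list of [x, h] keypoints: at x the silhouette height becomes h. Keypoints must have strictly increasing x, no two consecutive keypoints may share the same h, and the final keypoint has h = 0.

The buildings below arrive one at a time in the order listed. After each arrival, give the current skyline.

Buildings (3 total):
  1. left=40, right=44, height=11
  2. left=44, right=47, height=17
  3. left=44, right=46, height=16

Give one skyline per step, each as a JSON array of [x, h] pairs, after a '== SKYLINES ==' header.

== SKYLINES ==
[[40,11],[44,0]]
[[40,11],[44,17],[47,0]]
[[40,11],[44,17],[47,0]]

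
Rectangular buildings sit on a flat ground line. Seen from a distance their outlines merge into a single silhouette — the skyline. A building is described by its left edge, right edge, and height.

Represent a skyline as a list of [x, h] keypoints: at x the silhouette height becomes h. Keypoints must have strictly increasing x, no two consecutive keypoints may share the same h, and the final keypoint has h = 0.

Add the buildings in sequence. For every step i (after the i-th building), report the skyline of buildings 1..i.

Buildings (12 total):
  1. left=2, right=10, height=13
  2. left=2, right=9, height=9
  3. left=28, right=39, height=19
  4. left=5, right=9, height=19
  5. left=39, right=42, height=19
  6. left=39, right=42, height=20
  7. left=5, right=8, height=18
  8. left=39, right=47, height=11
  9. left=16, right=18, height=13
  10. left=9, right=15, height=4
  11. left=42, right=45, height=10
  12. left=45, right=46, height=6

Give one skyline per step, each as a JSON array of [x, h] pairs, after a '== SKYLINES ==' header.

== SKYLINES ==
[[2,13],[10,0]]
[[2,13],[10,0]]
[[2,13],[10,0],[28,19],[39,0]]
[[2,13],[5,19],[9,13],[10,0],[28,19],[39,0]]
[[2,13],[5,19],[9,13],[10,0],[28,19],[42,0]]
[[2,13],[5,19],[9,13],[10,0],[28,19],[39,20],[42,0]]
[[2,13],[5,19],[9,13],[10,0],[28,19],[39,20],[42,0]]
[[2,13],[5,19],[9,13],[10,0],[28,19],[39,20],[42,11],[47,0]]
[[2,13],[5,19],[9,13],[10,0],[16,13],[18,0],[28,19],[39,20],[42,11],[47,0]]
[[2,13],[5,19],[9,13],[10,4],[15,0],[16,13],[18,0],[28,19],[39,20],[42,11],[47,0]]
[[2,13],[5,19],[9,13],[10,4],[15,0],[16,13],[18,0],[28,19],[39,20],[42,11],[47,0]]
[[2,13],[5,19],[9,13],[10,4],[15,0],[16,13],[18,0],[28,19],[39,20],[42,11],[47,0]]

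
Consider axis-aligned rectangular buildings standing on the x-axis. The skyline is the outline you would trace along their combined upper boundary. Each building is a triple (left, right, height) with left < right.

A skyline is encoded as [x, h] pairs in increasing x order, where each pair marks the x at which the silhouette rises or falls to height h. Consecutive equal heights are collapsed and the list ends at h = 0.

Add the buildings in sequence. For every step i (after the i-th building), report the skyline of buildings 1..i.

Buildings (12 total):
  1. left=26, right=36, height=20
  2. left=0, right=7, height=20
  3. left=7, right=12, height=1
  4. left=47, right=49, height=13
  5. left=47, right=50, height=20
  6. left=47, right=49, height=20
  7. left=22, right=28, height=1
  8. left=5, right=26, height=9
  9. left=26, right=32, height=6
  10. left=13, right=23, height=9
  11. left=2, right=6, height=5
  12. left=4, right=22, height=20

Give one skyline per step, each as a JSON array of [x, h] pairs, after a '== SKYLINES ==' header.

== SKYLINES ==
[[26,20],[36,0]]
[[0,20],[7,0],[26,20],[36,0]]
[[0,20],[7,1],[12,0],[26,20],[36,0]]
[[0,20],[7,1],[12,0],[26,20],[36,0],[47,13],[49,0]]
[[0,20],[7,1],[12,0],[26,20],[36,0],[47,20],[50,0]]
[[0,20],[7,1],[12,0],[26,20],[36,0],[47,20],[50,0]]
[[0,20],[7,1],[12,0],[22,1],[26,20],[36,0],[47,20],[50,0]]
[[0,20],[7,9],[26,20],[36,0],[47,20],[50,0]]
[[0,20],[7,9],[26,20],[36,0],[47,20],[50,0]]
[[0,20],[7,9],[26,20],[36,0],[47,20],[50,0]]
[[0,20],[7,9],[26,20],[36,0],[47,20],[50,0]]
[[0,20],[22,9],[26,20],[36,0],[47,20],[50,0]]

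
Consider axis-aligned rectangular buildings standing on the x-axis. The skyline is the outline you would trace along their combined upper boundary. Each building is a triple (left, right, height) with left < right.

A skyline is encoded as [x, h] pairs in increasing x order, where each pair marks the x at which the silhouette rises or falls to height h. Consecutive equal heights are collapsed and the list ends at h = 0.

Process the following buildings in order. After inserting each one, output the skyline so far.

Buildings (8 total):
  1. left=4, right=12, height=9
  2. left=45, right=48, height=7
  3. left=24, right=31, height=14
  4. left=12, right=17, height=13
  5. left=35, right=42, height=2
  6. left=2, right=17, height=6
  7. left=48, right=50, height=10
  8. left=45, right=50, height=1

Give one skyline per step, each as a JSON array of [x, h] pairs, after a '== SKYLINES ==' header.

== SKYLINES ==
[[4,9],[12,0]]
[[4,9],[12,0],[45,7],[48,0]]
[[4,9],[12,0],[24,14],[31,0],[45,7],[48,0]]
[[4,9],[12,13],[17,0],[24,14],[31,0],[45,7],[48,0]]
[[4,9],[12,13],[17,0],[24,14],[31,0],[35,2],[42,0],[45,7],[48,0]]
[[2,6],[4,9],[12,13],[17,0],[24,14],[31,0],[35,2],[42,0],[45,7],[48,0]]
[[2,6],[4,9],[12,13],[17,0],[24,14],[31,0],[35,2],[42,0],[45,7],[48,10],[50,0]]
[[2,6],[4,9],[12,13],[17,0],[24,14],[31,0],[35,2],[42,0],[45,7],[48,10],[50,0]]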